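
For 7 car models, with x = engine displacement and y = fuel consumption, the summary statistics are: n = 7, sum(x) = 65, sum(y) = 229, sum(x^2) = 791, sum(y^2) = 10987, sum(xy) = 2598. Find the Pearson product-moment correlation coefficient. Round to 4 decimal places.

Numerator: nΣxy − (Σx)(Σy) = 7·2598 − (65)(229) = 3301
Denominator: √[(nΣx²−(Σx)²)(nΣy²−(Σy)²)]
  nΣx²−(Σx)² = 7·791 − 4225 = 1312;  nΣy²−(Σy)² = 7·10987 − 52441 = 24468
  √(1312·24468) = √32102016 = 5665.8641
r = 3301 / 5665.8641 = 0.5826

0.5826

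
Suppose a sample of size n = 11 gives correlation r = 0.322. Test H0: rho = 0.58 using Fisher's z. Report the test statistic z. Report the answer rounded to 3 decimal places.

z_r = atanh(0.322) = 0.333877,  z_0 = atanh(0.58) = 0.662463
SE = 1/√(n−3) = 1/√8 = 0.353553
z = (z_r − z_0)/SE = (0.333877 − 0.662463) / 0.353553 = -0.328586 / 0.353553 = -0.929

-0.929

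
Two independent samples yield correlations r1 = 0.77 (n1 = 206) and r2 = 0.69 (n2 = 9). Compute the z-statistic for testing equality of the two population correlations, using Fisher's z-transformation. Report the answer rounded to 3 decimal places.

0.416

z1 = atanh(0.77) = 1.020328,  z2 = atanh(0.69) = 0.847956
SE = √(1/(n1−3) + 1/(n2−3)) = √(1/203 + 1/6) = √(0.0049261 + 0.1666667) = √0.1715928 = 0.414238
z = (z1 − z2)/SE = (1.020328 − 0.847956) / 0.414238 = 0.172372 / 0.414238 = 0.416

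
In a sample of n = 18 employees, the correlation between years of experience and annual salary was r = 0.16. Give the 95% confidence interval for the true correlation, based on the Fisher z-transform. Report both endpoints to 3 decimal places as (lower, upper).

(-0.332, 0.583)

Fisher z: z_r = atanh(r) = ½·ln((1+0.16)/(1−0.16)) = 0.161387
SE(z) = 1/√(n−3) = 1/√15 = 0.258199
95% ⇒ z* = 1.960; margin = 1.960·0.258199 = 0.506070
CI on z-scale: (-0.344683, 0.667457)
Back-transform: tanh(-0.344683) = -0.331652, tanh(0.667457) = 0.583305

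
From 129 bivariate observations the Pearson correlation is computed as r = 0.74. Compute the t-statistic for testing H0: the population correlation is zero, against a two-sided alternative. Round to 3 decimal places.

1 − r² = 1 − 0.5476 = 0.4524;  √(1−r²) = 0.672607
√(n−2) = √127 = 11.269428
t = r·√(n−2)/√(1−r²) = 0.74 · 11.269428 / 0.672607 = 12.399

12.399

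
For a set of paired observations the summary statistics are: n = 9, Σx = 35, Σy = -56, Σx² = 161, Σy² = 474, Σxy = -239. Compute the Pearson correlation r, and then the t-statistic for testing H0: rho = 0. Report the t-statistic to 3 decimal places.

-1.086

Numerator: nΣxy − (Σx)(Σy) = 9·(-239) − (35)(-56) = -191
Denominator: √[(nΣx²−(Σx)²)(nΣy²−(Σy)²)]
  nΣx²−(Σx)² = 9·161 − 1225 = 224;  nΣy²−(Σy)² = 9·474 − 3136 = 1130
  √(224·1130) = √253120 = 503.1103
r = -191 / 503.1103 = -0.3796
t = r·√(n−2)/√(1−r²) = -0.3796·√7 / √(1−0.144096) = -1.004327 / 0.925151 = -1.086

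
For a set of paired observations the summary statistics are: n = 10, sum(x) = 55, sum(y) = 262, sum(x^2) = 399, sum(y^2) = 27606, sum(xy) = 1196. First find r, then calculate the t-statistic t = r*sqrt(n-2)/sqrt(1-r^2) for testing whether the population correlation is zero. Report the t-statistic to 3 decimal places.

-0.497

S_xy = nΣxy − ΣxΣy = 10·1196 − 55·262 = 11960 − 14410 = -2450
S_xx = nΣx² − (Σx)² = 10·399 − 55² = 3990 − 3025 = 965
S_yy = nΣy² − (Σy)² = 10·27606 − 262² = 276060 − 68644 = 207416
r = S_xy / √(S_xx·S_yy) = -2450 / √(965·207416) = -2450 / √200156440 = -2450 / 14147.6655 = -0.1732
t = r·√(n−2)/√(1−r²) = -0.1732·√8 / √(1−0.029998) = -0.489884 / 0.984887 = -0.497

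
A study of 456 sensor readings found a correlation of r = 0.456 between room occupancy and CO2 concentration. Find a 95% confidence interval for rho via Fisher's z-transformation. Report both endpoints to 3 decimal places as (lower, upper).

(0.380, 0.526)

Fisher z: z_r = atanh(r) = ½·ln((1+0.456)/(1−0.456)) = 0.492249
SE(z) = 1/√(n−3) = 1/√453 = 0.046984
95% ⇒ z* = 1.960; margin = 1.960·0.046984 = 0.092089
CI on z-scale: (0.400160, 0.584338)
Back-transform: tanh(0.400160) = 0.380086, tanh(0.584338) = 0.525811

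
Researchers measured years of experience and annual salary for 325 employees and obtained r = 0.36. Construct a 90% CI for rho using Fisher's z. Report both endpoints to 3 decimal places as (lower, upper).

(0.278, 0.437)

z_r = atanh(0.36) = 0.376886;  SE = 1/√(n−3) = 1/√322 = 0.055728
z-limits: 0.376886 ± 1.645·0.055728 = 0.376886 ± 0.091673 = [0.285213, 0.468559]
ρ-limits: (tanh 0.285213, tanh 0.468559) = (0.278, 0.437)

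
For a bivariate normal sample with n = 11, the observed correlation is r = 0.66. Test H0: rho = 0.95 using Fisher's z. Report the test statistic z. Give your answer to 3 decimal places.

-2.939

Fisher z: atanh(0.66) = 0.792814, atanh(0.95) = 1.831781
z = (z_r − z_0)·√(n−3) = (0.792814 − 1.831781)·√8 = -1.038967 · 2.828427 = -2.939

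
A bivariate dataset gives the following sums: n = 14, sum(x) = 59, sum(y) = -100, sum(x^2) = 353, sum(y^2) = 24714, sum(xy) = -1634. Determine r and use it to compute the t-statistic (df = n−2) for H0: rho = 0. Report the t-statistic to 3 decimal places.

-4.130

Numerator: nΣxy − (Σx)(Σy) = 14·(-1634) − (59)(-100) = -16976
Denominator: √[(nΣx²−(Σx)²)(nΣy²−(Σy)²)]
  nΣx²−(Σx)² = 14·353 − 3481 = 1461;  nΣy²−(Σy)² = 14·24714 − 10000 = 335996
  √(1461·335996) = √490890156 = 22156.0411
r = -16976 / 22156.0411 = -0.7662
t = r·√(n−2)/√(1−r²) = -0.7662·√12 / √(1−0.587062) = -2.654195 / 0.642603 = -4.130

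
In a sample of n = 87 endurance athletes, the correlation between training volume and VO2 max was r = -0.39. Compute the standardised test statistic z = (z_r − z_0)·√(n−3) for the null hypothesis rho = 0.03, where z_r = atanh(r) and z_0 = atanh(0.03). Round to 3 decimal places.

-4.049

Fisher z: atanh(-0.39) = -0.411800, atanh(0.03) = 0.030009
z = (z_r − z_0)·√(n−3) = (-0.411800 − 0.030009)·√84 = -0.441809 · 9.165151 = -4.049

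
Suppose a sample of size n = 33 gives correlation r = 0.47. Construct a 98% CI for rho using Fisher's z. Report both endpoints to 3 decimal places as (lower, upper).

Fisher z: z_r = atanh(r) = ½·ln((1+0.47)/(1−0.47)) = 0.510070
SE(z) = 1/√(n−3) = 1/√30 = 0.182574
98% ⇒ z* = 2.326; margin = 2.326·0.182574 = 0.424667
CI on z-scale: (0.085403, 0.934737)
Back-transform: tanh(0.085403) = 0.085196, tanh(0.934737) = 0.732795

(0.085, 0.733)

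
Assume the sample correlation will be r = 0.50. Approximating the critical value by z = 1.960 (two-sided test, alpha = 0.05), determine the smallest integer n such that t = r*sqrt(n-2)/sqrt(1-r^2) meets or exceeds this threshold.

Need r·√(n−2)/√(1−r²) ≥ 1.960
√(n−2) ≥ 1.960·√(1−0.2500) / 0.50 = 1.960·0.866025 / 0.50 = 3.3948
n−2 ≥ 11.5247  ⇒  n ≥ 13.5247
Smallest integer n = 14

14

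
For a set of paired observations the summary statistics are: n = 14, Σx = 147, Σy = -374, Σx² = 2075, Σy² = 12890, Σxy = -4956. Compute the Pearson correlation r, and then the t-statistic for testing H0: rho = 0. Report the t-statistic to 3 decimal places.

-5.135

S_xy = nΣxy − ΣxΣy = 14·(-4956) − 147·(-374) = -69384 − (-54978) = -14406
S_xx = nΣx² − (Σx)² = 14·2075 − 147² = 29050 − 21609 = 7441
S_yy = nΣy² − (Σy)² = 14·12890 − (-374)² = 180460 − 139876 = 40584
r = S_xy / √(S_xx·S_yy) = -14406 / √(7441·40584) = -14406 / √301985544 = -14406 / 17377.7313 = -0.8290
t = r·√(n−2)/√(1−r²) = -0.8290·√12 / √(1−0.687241) = -2.871740 / 0.559249 = -5.135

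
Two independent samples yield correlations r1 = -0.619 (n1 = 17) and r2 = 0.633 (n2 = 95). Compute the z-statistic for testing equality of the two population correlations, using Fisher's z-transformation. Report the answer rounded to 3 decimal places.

z1 = atanh(-0.619) = -0.723382,  z2 = atanh(0.633) = 0.746406
SE = √(1/(n1−3) + 1/(n2−3)) = √(1/14 + 1/92) = √(0.0714286 + 0.0108696) = √0.0822982 = 0.286877
z = (z1 − z2)/SE = (-0.723382 − 0.746406) / 0.286877 = -1.469788 / 0.286877 = -5.123

-5.123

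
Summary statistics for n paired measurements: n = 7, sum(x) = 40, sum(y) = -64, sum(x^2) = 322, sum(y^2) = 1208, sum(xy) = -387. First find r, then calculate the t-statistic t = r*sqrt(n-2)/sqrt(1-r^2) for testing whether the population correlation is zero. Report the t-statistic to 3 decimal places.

-0.198

S_xy = nΣxy − ΣxΣy = 7·(-387) − 40·(-64) = -2709 − (-2560) = -149
S_xx = nΣx² − (Σx)² = 7·322 − 40² = 2254 − 1600 = 654
S_yy = nΣy² − (Σy)² = 7·1208 − (-64)² = 8456 − 4096 = 4360
r = S_xy / √(S_xx·S_yy) = -149 / √(654·4360) = -149 / √2851440 = -149 / 1688.6207 = -0.0882
t = r·√(n−2)/√(1−r²) = -0.0882·√5 / √(1−0.007779) = -0.197221 / 0.996103 = -0.198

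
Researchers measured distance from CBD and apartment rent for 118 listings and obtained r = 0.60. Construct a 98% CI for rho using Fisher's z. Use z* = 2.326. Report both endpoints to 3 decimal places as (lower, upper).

(0.443, 0.721)

Fisher z: z_r = atanh(r) = ½·ln((1+0.60)/(1−0.60)) = 0.693147
SE(z) = 1/√(n−3) = 1/√115 = 0.093250
98% ⇒ z* = 2.326; margin = 2.326·0.093250 = 0.216899
CI on z-scale: (0.476248, 0.910046)
Back-transform: tanh(0.476248) = 0.443234, tanh(0.910046) = 0.721154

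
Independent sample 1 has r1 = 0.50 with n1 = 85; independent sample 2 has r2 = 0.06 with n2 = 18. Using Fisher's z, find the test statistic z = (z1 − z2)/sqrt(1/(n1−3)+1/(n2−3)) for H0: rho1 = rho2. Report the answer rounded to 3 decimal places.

1.742

Fisher z-transforms: z1 = atanh(0.50) = 0.549306, z2 = atanh(0.06) = 0.060072; difference d = 0.489234
Var(d) = 1/82 + 1/15 = 0.0121951 + 0.0666667 = 0.0788618
z = d/√Var(d) = 0.489234 / √0.0788618 = 0.489234 / 0.280823 = 1.742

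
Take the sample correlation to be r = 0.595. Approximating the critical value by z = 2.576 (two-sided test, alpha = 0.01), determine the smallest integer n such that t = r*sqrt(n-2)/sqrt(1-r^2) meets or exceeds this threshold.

15

r√(n−2)/√(1−r²) ≥ 2.576  ⇔  n−2 ≥ (2.576)²·(1−r²)/r²
(1−r²)/r² = (1−0.354025)/0.354025 = 1.8247
n ≥ 2 + 6.635776·1.8247 = 2 + 12.1083 = 14.1083
⌈14.1083⌉ = 15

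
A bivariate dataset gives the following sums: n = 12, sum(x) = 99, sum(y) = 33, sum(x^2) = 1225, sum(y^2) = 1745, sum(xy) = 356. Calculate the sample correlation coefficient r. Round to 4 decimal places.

Numerator: nΣxy − (Σx)(Σy) = 12·356 − (99)(33) = 1005
Denominator: √[(nΣx²−(Σx)²)(nΣy²−(Σy)²)]
  nΣx²−(Σx)² = 12·1225 − 9801 = 4899;  nΣy²−(Σy)² = 12·1745 − 1089 = 19851
  √(4899·19851) = √97250049 = 9861.5439
r = 1005 / 9861.5439 = 0.1019

0.1019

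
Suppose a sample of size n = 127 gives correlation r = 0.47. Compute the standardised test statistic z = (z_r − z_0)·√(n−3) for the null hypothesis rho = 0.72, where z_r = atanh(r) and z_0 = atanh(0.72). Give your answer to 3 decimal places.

Fisher z: atanh(0.47) = 0.510070, atanh(0.72) = 0.907645
z = (z_r − z_0)·√(n−3) = (0.510070 − 0.907645)·√124 = -0.397575 · 11.135529 = -4.427

-4.427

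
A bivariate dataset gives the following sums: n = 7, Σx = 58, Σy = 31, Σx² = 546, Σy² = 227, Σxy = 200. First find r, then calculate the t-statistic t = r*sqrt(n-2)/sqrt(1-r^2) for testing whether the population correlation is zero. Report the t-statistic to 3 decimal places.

-2.476

Numerator: nΣxy − (Σx)(Σy) = 7·200 − (58)(31) = -398
Denominator: √[(nΣx²−(Σx)²)(nΣy²−(Σy)²)]
  nΣx²−(Σx)² = 7·546 − 3364 = 458;  nΣy²−(Σy)² = 7·227 − 961 = 628
  √(458·628) = √287624 = 536.3059
r = -398 / 536.3059 = -0.7421
t = r·√(n−2)/√(1−r²) = -0.7421·√5 / √(1−0.550712) = -1.659386 / 0.670289 = -2.476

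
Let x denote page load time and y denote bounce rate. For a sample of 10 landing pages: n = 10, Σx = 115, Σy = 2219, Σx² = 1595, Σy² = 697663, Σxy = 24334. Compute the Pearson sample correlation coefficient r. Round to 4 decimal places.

S_xy = nΣxy − ΣxΣy = 10·24334 − 115·2219 = 243340 − 255185 = -11845
S_xx = nΣx² − (Σx)² = 10·1595 − 115² = 15950 − 13225 = 2725
S_yy = nΣy² − (Σy)² = 10·697663 − 2219² = 6976630 − 4923961 = 2052669
r = S_xy / √(S_xx·S_yy) = -11845 / √(2725·2052669) = -11845 / √5593523025 = -11845 / 74789.8591 = -0.1584

-0.1584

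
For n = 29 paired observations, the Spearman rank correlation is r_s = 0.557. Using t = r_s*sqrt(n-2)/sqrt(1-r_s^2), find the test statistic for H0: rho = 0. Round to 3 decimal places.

1 − r_s² = 1 − 0.310249 = 0.689751;  √(1−r_s²) = 0.830512
√(n−2) = √27 = 5.196152
t = r_s·√(n−2)/√(1−r_s²) = 0.557 · 5.196152 / 0.830512 = 3.485

3.485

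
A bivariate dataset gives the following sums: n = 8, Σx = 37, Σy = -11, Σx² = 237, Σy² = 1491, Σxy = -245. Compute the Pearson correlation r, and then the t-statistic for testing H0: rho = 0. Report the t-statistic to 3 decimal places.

-1.949

S_xy = nΣxy − ΣxΣy = 8·(-245) − 37·(-11) = -1960 − (-407) = -1553
S_xx = nΣx² − (Σx)² = 8·237 − 37² = 1896 − 1369 = 527
S_yy = nΣy² − (Σy)² = 8·1491 − (-11)² = 11928 − 121 = 11807
r = S_xy / √(S_xx·S_yy) = -1553 / √(527·11807) = -1553 / √6222289 = -1553 / 2494.4516 = -0.6226
t = r·√(n−2)/√(1−r²) = -0.6226·√6 / √(1−0.387631) = -1.525052 / 0.782540 = -1.949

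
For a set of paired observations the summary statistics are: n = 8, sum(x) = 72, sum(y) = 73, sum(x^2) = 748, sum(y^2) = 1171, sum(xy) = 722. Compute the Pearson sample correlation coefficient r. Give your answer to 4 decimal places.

0.2893

Numerator: nΣxy − (Σx)(Σy) = 8·722 − (72)(73) = 520
Denominator: √[(nΣx²−(Σx)²)(nΣy²−(Σy)²)]
  nΣx²−(Σx)² = 8·748 − 5184 = 800;  nΣy²−(Σy)² = 8·1171 − 5329 = 4039
  √(800·4039) = √3231200 = 1797.5539
r = 520 / 1797.5539 = 0.2893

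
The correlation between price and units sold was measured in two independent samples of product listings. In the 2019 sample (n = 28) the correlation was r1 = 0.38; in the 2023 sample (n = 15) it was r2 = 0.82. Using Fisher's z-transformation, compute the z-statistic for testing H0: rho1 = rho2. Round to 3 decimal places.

-2.155

z1 = atanh(0.38) = 0.400060,  z2 = atanh(0.82) = 1.156817
SE = √(1/(n1−3) + 1/(n2−3)) = √(1/25 + 1/12) = √(0.0400000 + 0.0833333) = √0.1233333 = 0.351188
z = (z1 − z2)/SE = (0.400060 − 1.156817) / 0.351188 = -0.756757 / 0.351188 = -2.155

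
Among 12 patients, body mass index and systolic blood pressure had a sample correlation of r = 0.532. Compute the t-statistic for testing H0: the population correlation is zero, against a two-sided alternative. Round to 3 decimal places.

t = r·√(n−2) / √(1−r²) with r = 0.532, n = 12
  = 0.532·√10 / √(1 − 0.283024)
  = 0.532·3.162278 / 0.846744
  = 1.682332 / 0.846744 = 1.987

1.987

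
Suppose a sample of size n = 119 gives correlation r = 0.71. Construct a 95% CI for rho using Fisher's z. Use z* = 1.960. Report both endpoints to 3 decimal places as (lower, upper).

(0.608, 0.789)

z_r = atanh(0.71) = 0.887184;  SE = 1/√(n−3) = 1/√116 = 0.092848
z-limits: 0.887184 ± 1.960·0.092848 = 0.887184 ± 0.181982 = [0.705202, 1.069166]
ρ-limits: (tanh 0.705202, tanh 1.069166) = (0.608, 0.789)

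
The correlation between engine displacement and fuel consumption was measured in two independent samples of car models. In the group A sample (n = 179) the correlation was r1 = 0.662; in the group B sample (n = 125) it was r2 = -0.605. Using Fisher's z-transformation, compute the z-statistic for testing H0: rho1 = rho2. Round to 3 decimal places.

12.710

Fisher z-transforms: z1 = atanh(0.662) = 0.796366, z2 = atanh(-0.605) = -0.700997; difference d = 1.497363
Var(d) = 1/176 + 1/122 = 0.0056818 + 0.0081967 = 0.0138785
z = d/√Var(d) = 1.497363 / √0.0138785 = 1.497363 / 0.117807 = 12.710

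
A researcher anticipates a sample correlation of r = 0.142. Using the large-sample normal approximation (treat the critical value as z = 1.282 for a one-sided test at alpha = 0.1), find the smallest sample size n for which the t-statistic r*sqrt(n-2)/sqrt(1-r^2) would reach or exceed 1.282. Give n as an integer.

82

r√(n−2)/√(1−r²) ≥ 1.282  ⇔  n−2 ≥ (1.282)²·(1−r²)/r²
(1−r²)/r² = (1−0.020164)/0.020164 = 48.5933
n ≥ 2 + 1.643524·48.5933 = 2 + 79.8643 = 81.8643
⌈81.8643⌉ = 82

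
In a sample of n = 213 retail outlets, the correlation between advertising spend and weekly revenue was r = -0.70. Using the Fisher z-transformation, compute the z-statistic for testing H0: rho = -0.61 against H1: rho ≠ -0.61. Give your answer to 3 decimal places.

Fisher z: atanh(-0.70) = -0.867301, atanh(-0.61) = -0.708921
z = (z_r − z_0)·√(n−3) = (-0.867301 − (-0.708921))·√210 = -0.158380 · 14.491377 = -2.295

-2.295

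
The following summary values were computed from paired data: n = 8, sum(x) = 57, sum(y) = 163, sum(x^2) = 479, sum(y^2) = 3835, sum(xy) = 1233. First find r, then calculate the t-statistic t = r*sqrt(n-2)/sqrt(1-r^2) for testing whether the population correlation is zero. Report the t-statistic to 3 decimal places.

0.976

Numerator: nΣxy − (Σx)(Σy) = 8·1233 − (57)(163) = 573
Denominator: √[(nΣx²−(Σx)²)(nΣy²−(Σy)²)]
  nΣx²−(Σx)² = 8·479 − 3249 = 583;  nΣy²−(Σy)² = 8·3835 − 26569 = 4111
  √(583·4111) = √2396713 = 1548.1321
r = 573 / 1548.1321 = 0.3701
t = r·√(n−2)/√(1−r²) = 0.3701·√6 / √(1−0.136974) = 0.906556 / 0.928992 = 0.976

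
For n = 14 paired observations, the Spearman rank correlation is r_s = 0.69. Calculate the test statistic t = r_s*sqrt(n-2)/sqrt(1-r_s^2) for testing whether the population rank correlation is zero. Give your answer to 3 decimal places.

1 − r_s² = 1 − 0.4761 = 0.5239;  √(1−r_s²) = 0.723809
√(n−2) = √12 = 3.464102
t = r_s·√(n−2)/√(1−r_s²) = 0.69 · 3.464102 / 0.723809 = 3.302

3.302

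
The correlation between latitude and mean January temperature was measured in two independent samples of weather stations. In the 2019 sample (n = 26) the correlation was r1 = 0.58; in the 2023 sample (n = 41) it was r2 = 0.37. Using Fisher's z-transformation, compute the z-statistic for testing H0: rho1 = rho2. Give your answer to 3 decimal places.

Fisher z-transforms: z1 = atanh(0.58) = 0.662463, z2 = atanh(0.37) = 0.388423; difference d = 0.274040
Var(d) = 1/23 + 1/38 = 0.0434783 + 0.0263158 = 0.0697941
z = d/√Var(d) = 0.274040 / √0.0697941 = 0.274040 / 0.264186 = 1.037

1.037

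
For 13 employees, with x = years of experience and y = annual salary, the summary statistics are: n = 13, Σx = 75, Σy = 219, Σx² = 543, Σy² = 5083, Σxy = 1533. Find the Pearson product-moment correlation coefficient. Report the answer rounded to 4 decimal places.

Numerator: nΣxy − (Σx)(Σy) = 13·1533 − (75)(219) = 3504
Denominator: √[(nΣx²−(Σx)²)(nΣy²−(Σy)²)]
  nΣx²−(Σx)² = 13·543 − 5625 = 1434;  nΣy²−(Σy)² = 13·5083 − 47961 = 18118
  √(1434·18118) = √25981212 = 5097.1769
r = 3504 / 5097.1769 = 0.6874

0.6874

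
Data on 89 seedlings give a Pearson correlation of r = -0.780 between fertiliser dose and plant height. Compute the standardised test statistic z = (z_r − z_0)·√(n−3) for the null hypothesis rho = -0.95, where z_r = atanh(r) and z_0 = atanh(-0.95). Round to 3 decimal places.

Fisher z: atanh(-0.780) = -1.045371, atanh(-0.95) = -1.831781
z = (z_r − z_0)·√(n−3) = (-1.045371 − (-1.831781))·√86 = 0.786410 · 9.273618 = 7.293

7.293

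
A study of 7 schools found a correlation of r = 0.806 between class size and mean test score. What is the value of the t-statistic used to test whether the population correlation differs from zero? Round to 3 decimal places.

3.045

t = r·√(n−2) / √(1−r²) with r = 0.806, n = 7
  = 0.806·√5 / √(1 − 0.649636)
  = 0.806·2.236068 / 0.591916
  = 1.802271 / 0.591916 = 3.045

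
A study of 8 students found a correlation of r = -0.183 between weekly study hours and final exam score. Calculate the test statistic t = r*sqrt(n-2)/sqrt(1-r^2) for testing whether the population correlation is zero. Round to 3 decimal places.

-0.456

1 − r² = 1 − 0.033489 = 0.966511;  √(1−r²) = 0.983113
√(n−2) = √6 = 2.449490
t = r·√(n−2)/√(1−r²) = -0.183 · 2.449490 / 0.983113 = -0.456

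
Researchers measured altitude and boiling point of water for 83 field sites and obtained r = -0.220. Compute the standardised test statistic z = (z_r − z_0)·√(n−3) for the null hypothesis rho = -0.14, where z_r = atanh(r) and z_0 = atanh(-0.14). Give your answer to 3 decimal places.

z_r = atanh(-0.220) = -0.223656,  z_0 = atanh(-0.14) = -0.140926
SE = 1/√(n−3) = 1/√80 = 0.111803
z = (z_r − z_0)/SE = (-0.223656 − (-0.140926)) / 0.111803 = -0.082730 / 0.111803 = -0.740

-0.740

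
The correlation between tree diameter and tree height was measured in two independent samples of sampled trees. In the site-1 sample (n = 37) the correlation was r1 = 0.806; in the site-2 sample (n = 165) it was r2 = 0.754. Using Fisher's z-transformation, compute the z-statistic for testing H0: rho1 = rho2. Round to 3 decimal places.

0.707

z1 = atanh(0.806) = 1.115506,  z2 = atanh(0.754) = 0.982161
SE = √(1/(n1−3) + 1/(n2−3)) = √(1/34 + 1/162) = √(0.0294118 + 0.0061728) = √0.0355846 = 0.188639
z = (z1 − z2)/SE = (1.115506 − 0.982161) / 0.188639 = 0.133345 / 0.188639 = 0.707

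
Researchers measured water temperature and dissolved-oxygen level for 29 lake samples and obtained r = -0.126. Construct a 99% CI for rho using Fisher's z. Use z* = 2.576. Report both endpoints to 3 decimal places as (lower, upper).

z_r = atanh(-0.126) = -0.126673;  SE = 1/√(n−3) = 1/√26 = 0.196116
z-limits: -0.126673 ± 2.576·0.196116 = -0.126673 ± 0.505195 = [-0.631868, 0.378522]
ρ-limits: (tanh -0.631868, tanh 0.378522) = (-0.559, 0.361)

(-0.559, 0.361)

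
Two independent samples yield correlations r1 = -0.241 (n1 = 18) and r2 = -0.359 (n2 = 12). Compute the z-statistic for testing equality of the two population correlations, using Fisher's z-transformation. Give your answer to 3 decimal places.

0.308

Fisher z-transforms: z1 = atanh(-0.241) = -0.245836, z2 = atanh(-0.359) = -0.375737; difference d = 0.129901
Var(d) = 1/15 + 1/9 = 0.0666667 + 0.1111111 = 0.1777778
z = d/√Var(d) = 0.129901 / √0.1777778 = 0.129901 / 0.421637 = 0.308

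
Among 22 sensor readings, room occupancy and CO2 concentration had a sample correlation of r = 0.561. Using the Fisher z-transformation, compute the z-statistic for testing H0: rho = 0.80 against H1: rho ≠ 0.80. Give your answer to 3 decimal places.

-2.024

z_r = atanh(0.561) = 0.634291,  z_0 = atanh(0.80) = 1.098612
SE = 1/√(n−3) = 1/√19 = 0.229416
z = (z_r − z_0)/SE = (0.634291 − 1.098612) / 0.229416 = -0.464321 / 0.229416 = -2.024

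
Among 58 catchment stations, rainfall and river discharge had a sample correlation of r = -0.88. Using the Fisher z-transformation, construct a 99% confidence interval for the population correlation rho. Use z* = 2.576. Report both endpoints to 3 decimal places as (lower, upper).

Fisher z: z_r = atanh(r) = ½·ln((1+(-0.88))/(1−(-0.88))) = -1.375768
SE(z) = 1/√(n−3) = 1/√55 = 0.134840
99% ⇒ z* = 2.576; margin = 2.576·0.134840 = 0.347348
CI on z-scale: (-1.723116, -1.028420)
Back-transform: tanh(-1.723116) = -0.938237, tanh(-1.028420) = -0.773274

(-0.938, -0.773)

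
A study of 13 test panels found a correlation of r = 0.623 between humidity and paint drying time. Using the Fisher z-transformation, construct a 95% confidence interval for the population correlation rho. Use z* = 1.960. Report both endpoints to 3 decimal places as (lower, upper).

Fisher z: z_r = atanh(r) = ½·ln((1+0.623)/(1−0.623)) = 0.729893
SE(z) = 1/√(n−3) = 1/√10 = 0.316228
95% ⇒ z* = 1.960; margin = 1.960·0.316228 = 0.619807
CI on z-scale: (0.110086, 1.349700)
Back-transform: tanh(0.110086) = 0.109643, tanh(1.349700) = 0.873982

(0.110, 0.874)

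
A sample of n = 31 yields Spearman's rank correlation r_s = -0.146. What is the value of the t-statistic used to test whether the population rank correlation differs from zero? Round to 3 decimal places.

-0.795

1 − r_s² = 1 − 0.021316 = 0.978684;  √(1−r_s²) = 0.989285
√(n−2) = √29 = 5.385165
t = r_s·√(n−2)/√(1−r_s²) = -0.146 · 5.385165 / 0.989285 = -0.795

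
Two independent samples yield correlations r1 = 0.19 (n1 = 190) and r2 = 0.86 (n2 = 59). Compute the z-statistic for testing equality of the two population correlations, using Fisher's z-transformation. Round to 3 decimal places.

-7.228

Fisher z-transforms: z1 = atanh(0.19) = 0.192337, z2 = atanh(0.86) = 1.293345; difference d = -1.101008
Var(d) = 1/187 + 1/56 = 0.0053476 + 0.0178571 = 0.0232047
z = d/√Var(d) = -1.101008 / √0.0232047 = -1.101008 / 0.152331 = -7.228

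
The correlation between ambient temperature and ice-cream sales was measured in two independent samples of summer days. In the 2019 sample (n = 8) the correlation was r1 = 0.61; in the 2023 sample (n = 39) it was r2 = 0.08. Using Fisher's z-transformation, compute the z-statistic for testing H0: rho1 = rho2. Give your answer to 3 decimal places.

Fisher z-transforms: z1 = atanh(0.61) = 0.708921, z2 = atanh(0.08) = 0.080171; difference d = 0.628750
Var(d) = 1/5 + 1/36 = 0.2000000 + 0.0277778 = 0.2277778
z = d/√Var(d) = 0.628750 / √0.2277778 = 0.628750 / 0.477261 = 1.317

1.317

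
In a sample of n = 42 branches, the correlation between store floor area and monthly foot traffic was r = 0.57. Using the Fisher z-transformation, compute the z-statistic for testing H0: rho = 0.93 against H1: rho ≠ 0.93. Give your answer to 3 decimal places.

z_r = atanh(0.57) = 0.647523,  z_0 = atanh(0.93) = 1.658390
SE = 1/√(n−3) = 1/√39 = 0.160128
z = (z_r − z_0)/SE = (0.647523 − 1.658390) / 0.160128 = -1.010867 / 0.160128 = -6.313

-6.313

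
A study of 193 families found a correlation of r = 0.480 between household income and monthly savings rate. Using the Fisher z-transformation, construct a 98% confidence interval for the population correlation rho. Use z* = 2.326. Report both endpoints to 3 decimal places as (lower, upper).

Fisher z: z_r = atanh(r) = ½·ln((1+0.480)/(1−0.480)) = 0.522984
SE(z) = 1/√(n−3) = 1/√190 = 0.072548
98% ⇒ z* = 2.326; margin = 2.326·0.072548 = 0.168747
CI on z-scale: (0.354237, 0.691731)
Back-transform: tanh(0.354237) = 0.340128, tanh(0.691731) = 0.599093

(0.340, 0.599)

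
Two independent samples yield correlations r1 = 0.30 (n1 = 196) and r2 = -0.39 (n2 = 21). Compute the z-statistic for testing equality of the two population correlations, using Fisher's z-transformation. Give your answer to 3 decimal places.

2.927

Fisher z-transforms: z1 = atanh(0.30) = 0.309520, z2 = atanh(-0.39) = -0.411800; difference d = 0.721320
Var(d) = 1/193 + 1/18 = 0.0051813 + 0.0555556 = 0.0607369
z = d/√Var(d) = 0.721320 / √0.0607369 = 0.721320 / 0.246449 = 2.927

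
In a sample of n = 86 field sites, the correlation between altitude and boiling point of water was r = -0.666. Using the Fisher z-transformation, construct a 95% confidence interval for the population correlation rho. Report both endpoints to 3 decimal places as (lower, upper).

z_r = atanh(-0.666) = -0.803520;  SE = 1/√(n−3) = 1/√83 = 0.109764
z-limits: -0.803520 ± 1.960·0.109764 = -0.803520 ± 0.215137 = [-1.018657, -0.588383]
ρ-limits: (tanh -1.018657, tanh -0.588383) = (-0.769, -0.529)

(-0.769, -0.529)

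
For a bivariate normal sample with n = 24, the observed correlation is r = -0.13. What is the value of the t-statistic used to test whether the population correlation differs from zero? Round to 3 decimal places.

t = r·√(n−2) / √(1−r²) with r = -0.13, n = 24
  = -0.13·√22 / √(1 − 0.0169)
  = -0.13·4.690416 / 0.991514
  = -0.609754 / 0.991514 = -0.615

-0.615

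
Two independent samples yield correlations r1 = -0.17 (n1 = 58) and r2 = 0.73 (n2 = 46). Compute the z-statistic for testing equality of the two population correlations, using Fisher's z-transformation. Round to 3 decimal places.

z1 = atanh(-0.17) = -0.171667,  z2 = atanh(0.73) = 0.928727
SE = √(1/(n1−3) + 1/(n2−3)) = √(1/55 + 1/43) = √(0.0181818 + 0.0232558) = √0.0414376 = 0.203562
z = (z1 − z2)/SE = (-0.171667 − 0.928727) / 0.203562 = -1.100394 / 0.203562 = -5.406

-5.406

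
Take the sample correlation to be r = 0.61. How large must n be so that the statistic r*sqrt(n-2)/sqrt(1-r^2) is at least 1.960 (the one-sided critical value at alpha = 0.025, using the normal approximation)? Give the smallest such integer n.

9

Need r·√(n−2)/√(1−r²) ≥ 1.960
√(n−2) ≥ 1.960·√(1−0.3721) / 0.61 = 1.960·0.792401 / 0.61 = 2.5461
n−2 ≥ 6.4826  ⇒  n ≥ 8.4826
Smallest integer n = 9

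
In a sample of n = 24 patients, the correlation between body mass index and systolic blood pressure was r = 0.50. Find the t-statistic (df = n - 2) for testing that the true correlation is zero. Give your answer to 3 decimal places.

1 − r² = 1 − 0.2500 = 0.7500;  √(1−r²) = 0.866025
√(n−2) = √22 = 4.690416
t = r·√(n−2)/√(1−r²) = 0.50 · 4.690416 / 0.866025 = 2.708

2.708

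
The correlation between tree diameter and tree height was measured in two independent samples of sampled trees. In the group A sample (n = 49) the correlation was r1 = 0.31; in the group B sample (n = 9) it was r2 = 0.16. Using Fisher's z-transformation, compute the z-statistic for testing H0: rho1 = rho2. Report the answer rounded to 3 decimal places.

z1 = atanh(0.31) = 0.320545,  z2 = atanh(0.16) = 0.161387
SE = √(1/(n1−3) + 1/(n2−3)) = √(1/46 + 1/6) = √(0.0217391 + 0.1666667) = √0.1884058 = 0.434057
z = (z1 − z2)/SE = (0.320545 − 0.161387) / 0.434057 = 0.159158 / 0.434057 = 0.367

0.367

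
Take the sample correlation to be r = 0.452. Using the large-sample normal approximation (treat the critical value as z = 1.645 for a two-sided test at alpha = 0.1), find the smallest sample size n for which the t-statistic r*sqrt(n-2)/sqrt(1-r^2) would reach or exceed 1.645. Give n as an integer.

r√(n−2)/√(1−r²) ≥ 1.645  ⇔  n−2 ≥ (1.645)²·(1−r²)/r²
(1−r²)/r² = (1−0.204304)/0.204304 = 3.8947
n ≥ 2 + 2.706025·3.8947 = 2 + 10.5392 = 12.5392
⌈12.5392⌉ = 13

13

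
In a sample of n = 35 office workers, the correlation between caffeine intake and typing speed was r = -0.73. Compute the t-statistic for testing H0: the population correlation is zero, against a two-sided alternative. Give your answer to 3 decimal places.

-6.136

t = r·√(n−2) / √(1−r²) with r = -0.73, n = 35
  = -0.73·√33 / √(1 − 0.5329)
  = -0.73·5.744563 / 0.683447
  = -4.193531 / 0.683447 = -6.136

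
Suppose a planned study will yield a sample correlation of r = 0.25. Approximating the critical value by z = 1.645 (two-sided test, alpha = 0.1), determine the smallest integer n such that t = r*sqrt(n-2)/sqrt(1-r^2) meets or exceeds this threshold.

43

r√(n−2)/√(1−r²) ≥ 1.645  ⇔  n−2 ≥ (1.645)²·(1−r²)/r²
(1−r²)/r² = (1−0.0625)/0.0625 = 15.0000
n ≥ 2 + 2.706025·15.0000 = 2 + 40.5904 = 42.5904
⌈42.5904⌉ = 43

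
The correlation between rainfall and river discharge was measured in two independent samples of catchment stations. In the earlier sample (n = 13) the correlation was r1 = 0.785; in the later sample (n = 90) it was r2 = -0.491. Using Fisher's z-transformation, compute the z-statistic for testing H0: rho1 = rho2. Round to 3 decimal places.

z1 = atanh(0.785) = 1.058268,  z2 = atanh(-0.491) = -0.537377
SE = √(1/(n1−3) + 1/(n2−3)) = √(1/10 + 1/87) = √(0.1000000 + 0.0114943) = √0.1114943 = 0.333908
z = (z1 − z2)/SE = (1.058268 − (-0.537377)) / 0.333908 = 1.595645 / 0.333908 = 4.779

4.779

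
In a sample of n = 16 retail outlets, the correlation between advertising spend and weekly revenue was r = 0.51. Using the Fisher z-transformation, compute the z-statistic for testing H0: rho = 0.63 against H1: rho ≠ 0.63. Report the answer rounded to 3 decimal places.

-0.644

z_r = atanh(0.51) = 0.562730,  z_0 = atanh(0.63) = 0.741416
SE = 1/√(n−3) = 1/√13 = 0.277350
z = (z_r − z_0)/SE = (0.562730 − 0.741416) / 0.277350 = -0.178686 / 0.277350 = -0.644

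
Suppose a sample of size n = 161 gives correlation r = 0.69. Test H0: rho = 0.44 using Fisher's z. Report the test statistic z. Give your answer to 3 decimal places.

4.723

z_r = atanh(0.69) = 0.847956,  z_0 = atanh(0.44) = 0.472231
SE = 1/√(n−3) = 1/√158 = 0.079556
z = (z_r − z_0)/SE = (0.847956 − 0.472231) / 0.079556 = 0.375725 / 0.079556 = 4.723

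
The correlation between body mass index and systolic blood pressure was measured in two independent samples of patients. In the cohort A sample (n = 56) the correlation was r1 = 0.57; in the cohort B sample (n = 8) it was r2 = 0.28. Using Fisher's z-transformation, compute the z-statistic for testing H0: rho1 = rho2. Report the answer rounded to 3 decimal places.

0.769

Fisher z-transforms: z1 = atanh(0.57) = 0.647523, z2 = atanh(0.28) = 0.287682; difference d = 0.359841
Var(d) = 1/53 + 1/5 = 0.0188679 + 0.2000000 = 0.2188679
z = d/√Var(d) = 0.359841 / √0.2188679 = 0.359841 / 0.467833 = 0.769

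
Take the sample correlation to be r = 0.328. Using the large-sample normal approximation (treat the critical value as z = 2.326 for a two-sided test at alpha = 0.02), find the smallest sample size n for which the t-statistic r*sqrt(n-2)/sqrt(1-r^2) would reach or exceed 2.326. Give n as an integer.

47

Need r·√(n−2)/√(1−r²) ≥ 2.326
√(n−2) ≥ 2.326·√(1−0.107584) / 0.328 = 2.326·0.944678 / 0.328 = 6.6991
n−2 ≥ 44.8779  ⇒  n ≥ 46.8779
Smallest integer n = 47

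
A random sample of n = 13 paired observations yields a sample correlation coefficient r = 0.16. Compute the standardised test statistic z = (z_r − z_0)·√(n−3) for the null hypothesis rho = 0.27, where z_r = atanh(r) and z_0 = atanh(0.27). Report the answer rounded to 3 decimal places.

-0.365

Fisher z: atanh(0.16) = 0.161387, atanh(0.27) = 0.276864
z = (z_r − z_0)·√(n−3) = (0.161387 − 0.276864)·√10 = -0.115477 · 3.162278 = -0.365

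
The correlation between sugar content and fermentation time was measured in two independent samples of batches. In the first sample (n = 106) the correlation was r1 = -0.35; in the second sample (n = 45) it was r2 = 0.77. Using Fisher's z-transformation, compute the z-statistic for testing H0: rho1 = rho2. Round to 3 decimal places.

z1 = atanh(-0.35) = -0.365444,  z2 = atanh(0.77) = 1.020328
SE = √(1/(n1−3) + 1/(n2−3)) = √(1/103 + 1/42) = √(0.0097087 + 0.0238095) = √0.0335182 = 0.183080
z = (z1 − z2)/SE = (-0.365444 − 1.020328) / 0.183080 = -1.385772 / 0.183080 = -7.569

-7.569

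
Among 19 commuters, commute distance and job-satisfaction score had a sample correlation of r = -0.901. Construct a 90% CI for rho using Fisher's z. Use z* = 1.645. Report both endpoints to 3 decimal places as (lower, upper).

Fisher z: z_r = atanh(r) = ½·ln((1+(-0.901))/(1−(-0.901))) = -1.477508
SE(z) = 1/√(n−3) = 1/√16 = 0.250000
90% ⇒ z* = 1.645; margin = 1.645·0.250000 = 0.411250
CI on z-scale: (-1.888758, -1.066258)
Back-transform: tanh(-1.888758) = -0.955265, tanh(-1.066258) = -0.788047

(-0.955, -0.788)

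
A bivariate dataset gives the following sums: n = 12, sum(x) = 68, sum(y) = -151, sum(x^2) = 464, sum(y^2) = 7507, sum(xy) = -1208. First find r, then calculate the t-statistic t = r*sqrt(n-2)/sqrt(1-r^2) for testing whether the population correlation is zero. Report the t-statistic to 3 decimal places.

-1.979

Numerator: nΣxy − (Σx)(Σy) = 12·(-1208) − (68)(-151) = -4228
Denominator: √[(nΣx²−(Σx)²)(nΣy²−(Σy)²)]
  nΣx²−(Σx)² = 12·464 − 4624 = 944;  nΣy²−(Σy)² = 12·7507 − 22801 = 67283
  √(944·67283) = √63515152 = 7969.6394
r = -4228 / 7969.6394 = -0.5305
t = r·√(n−2)/√(1−r²) = -0.5305·√10 / √(1−0.281430) = -1.677588 / 0.847685 = -1.979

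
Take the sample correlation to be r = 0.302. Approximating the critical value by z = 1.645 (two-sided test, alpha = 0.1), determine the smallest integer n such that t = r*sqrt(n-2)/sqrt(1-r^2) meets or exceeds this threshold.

r√(n−2)/√(1−r²) ≥ 1.645  ⇔  n−2 ≥ (1.645)²·(1−r²)/r²
(1−r²)/r² = (1−0.091204)/0.091204 = 9.9644
n ≥ 2 + 2.706025·9.9644 = 2 + 26.9639 = 28.9639
⌈28.9639⌉ = 29

29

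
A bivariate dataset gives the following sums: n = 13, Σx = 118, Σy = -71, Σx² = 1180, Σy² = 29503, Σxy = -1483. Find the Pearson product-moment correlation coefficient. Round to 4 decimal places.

S_xy = nΣxy − ΣxΣy = 13·(-1483) − 118·(-71) = -19279 − (-8378) = -10901
S_xx = nΣx² − (Σx)² = 13·1180 − 118² = 15340 − 13924 = 1416
S_yy = nΣy² − (Σy)² = 13·29503 − (-71)² = 383539 − 5041 = 378498
r = S_xy / √(S_xx·S_yy) = -10901 / √(1416·378498) = -10901 / √535953168 = -10901 / 23150.6624 = -0.4709

-0.4709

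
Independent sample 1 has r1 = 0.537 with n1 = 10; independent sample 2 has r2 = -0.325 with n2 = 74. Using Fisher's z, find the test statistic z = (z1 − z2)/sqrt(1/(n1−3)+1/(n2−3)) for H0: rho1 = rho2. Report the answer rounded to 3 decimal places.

Fisher z-transforms: z1 = atanh(0.537) = 0.599930, z2 = atanh(-0.325) = -0.337228; difference d = 0.937158
Var(d) = 1/7 + 1/71 = 0.1428571 + 0.0140845 = 0.1569416
z = d/√Var(d) = 0.937158 / √0.1569416 = 0.937158 / 0.396159 = 2.366

2.366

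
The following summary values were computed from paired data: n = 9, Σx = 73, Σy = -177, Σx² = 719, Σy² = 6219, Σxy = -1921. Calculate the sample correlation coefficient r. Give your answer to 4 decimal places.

S_xy = nΣxy − ΣxΣy = 9·(-1921) − 73·(-177) = -17289 − (-12921) = -4368
S_xx = nΣx² − (Σx)² = 9·719 − 73² = 6471 − 5329 = 1142
S_yy = nΣy² − (Σy)² = 9·6219 − (-177)² = 55971 − 31329 = 24642
r = S_xy / √(S_xx·S_yy) = -4368 / √(1142·24642) = -4368 / √28141164 = -4368 / 5304.8246 = -0.8234

-0.8234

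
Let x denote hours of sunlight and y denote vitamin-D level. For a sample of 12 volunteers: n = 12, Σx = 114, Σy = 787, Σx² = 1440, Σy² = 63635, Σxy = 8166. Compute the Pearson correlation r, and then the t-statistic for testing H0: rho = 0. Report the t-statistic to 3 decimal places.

1.116

Numerator: nΣxy − (Σx)(Σy) = 12·8166 − (114)(787) = 8274
Denominator: √[(nΣx²−(Σx)²)(nΣy²−(Σy)²)]
  nΣx²−(Σx)² = 12·1440 − 12996 = 4284;  nΣy²−(Σy)² = 12·63635 − 619369 = 144251
  √(4284·144251) = √617971284 = 24859.0282
r = 8274 / 24859.0282 = 0.3328
t = r·√(n−2)/√(1−r²) = 0.3328·√10 / √(1−0.110756) = 1.052406 / 0.942997 = 1.116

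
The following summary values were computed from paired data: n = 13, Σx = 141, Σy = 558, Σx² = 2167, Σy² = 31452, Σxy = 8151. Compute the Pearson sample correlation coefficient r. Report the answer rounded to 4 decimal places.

0.9597

Numerator: nΣxy − (Σx)(Σy) = 13·8151 − (141)(558) = 27285
Denominator: √[(nΣx²−(Σx)²)(nΣy²−(Σy)²)]
  nΣx²−(Σx)² = 13·2167 − 19881 = 8290;  nΣy²−(Σy)² = 13·31452 − 311364 = 97512
  √(8290·97512) = √808374480 = 28431.9271
r = 27285 / 28431.9271 = 0.9597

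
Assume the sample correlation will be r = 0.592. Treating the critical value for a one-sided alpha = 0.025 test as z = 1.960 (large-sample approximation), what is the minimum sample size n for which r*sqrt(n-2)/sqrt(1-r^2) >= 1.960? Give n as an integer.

10

r√(n−2)/√(1−r²) ≥ 1.960  ⇔  n−2 ≥ (1.960)²·(1−r²)/r²
(1−r²)/r² = (1−0.350464)/0.350464 = 1.8534
n ≥ 2 + 3.8416·1.8534 = 2 + 7.1200 = 9.1200
⌈9.1200⌉ = 10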